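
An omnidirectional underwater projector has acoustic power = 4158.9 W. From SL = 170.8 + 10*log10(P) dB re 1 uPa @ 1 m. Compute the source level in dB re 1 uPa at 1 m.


206.99 dB


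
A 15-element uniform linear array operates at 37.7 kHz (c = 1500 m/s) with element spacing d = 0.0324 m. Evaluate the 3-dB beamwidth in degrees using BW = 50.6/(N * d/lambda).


Step 1: lambda = 1500/37700 = 0.03979 m
Step 2: d/lambda = 0.0324/0.03979 = 0.8143
Step 3: BW = 50.6/(N * d/lambda) = 50.6/(15 * 0.8143) = 4.14

4.14 deg


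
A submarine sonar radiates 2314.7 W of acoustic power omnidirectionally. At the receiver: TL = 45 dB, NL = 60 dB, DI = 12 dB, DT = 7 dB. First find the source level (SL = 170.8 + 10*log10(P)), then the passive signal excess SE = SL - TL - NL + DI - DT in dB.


Step 1: SL = 170.8 + 10*log10(2314.7) = 204.44 dB
Step 2: SE = SL - TL - NL + DI - DT = 204.44 - 45 - 60 + 12 - 7 = 104.44

104.44 dB


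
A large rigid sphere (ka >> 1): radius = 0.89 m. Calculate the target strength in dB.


TS = 10*log10(0.89^2 / 4) = 10*log10(0.198025) = -7.03

-7.03 dB


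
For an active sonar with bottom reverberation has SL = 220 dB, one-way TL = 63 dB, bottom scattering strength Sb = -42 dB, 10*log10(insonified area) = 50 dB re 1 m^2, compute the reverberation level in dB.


102 dB


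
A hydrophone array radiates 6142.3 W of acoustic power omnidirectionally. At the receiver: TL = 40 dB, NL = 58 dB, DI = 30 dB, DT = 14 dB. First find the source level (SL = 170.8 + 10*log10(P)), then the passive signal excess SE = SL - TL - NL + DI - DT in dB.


Step 1: SL = 170.8 + 10*log10(6142.3) = 208.68 dB
Step 2: SE = SL - TL - NL + DI - DT = 208.68 - 40 - 58 + 30 - 14 = 126.68

126.68 dB


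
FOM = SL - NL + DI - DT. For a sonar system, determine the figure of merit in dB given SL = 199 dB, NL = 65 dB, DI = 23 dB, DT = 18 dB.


FOM = SL - NL + DI - DT = 199 - 65 + 23 - 18 = 139

139 dB


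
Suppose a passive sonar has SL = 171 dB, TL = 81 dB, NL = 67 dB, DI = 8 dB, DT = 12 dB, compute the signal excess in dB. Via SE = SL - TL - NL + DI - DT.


SE = SL - TL - NL + DI - DT = 171 - 81 - 67 + 8 - 12 = 19

19 dB


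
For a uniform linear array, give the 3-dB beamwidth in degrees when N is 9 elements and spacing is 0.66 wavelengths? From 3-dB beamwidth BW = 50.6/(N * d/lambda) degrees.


BW = 50.6 / (9 * 0.66) = 50.6 / 5.94 = 8.52

8.52 deg


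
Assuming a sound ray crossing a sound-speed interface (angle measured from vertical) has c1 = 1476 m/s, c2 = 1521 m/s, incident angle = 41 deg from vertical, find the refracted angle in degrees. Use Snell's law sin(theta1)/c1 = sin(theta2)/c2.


sin(theta2) = (c2/c1)*sin(theta1) = (1521/1476)*sin(41 deg) = 0.67606
theta2 = arcsin(0.67606) = 42.54

42.54 deg


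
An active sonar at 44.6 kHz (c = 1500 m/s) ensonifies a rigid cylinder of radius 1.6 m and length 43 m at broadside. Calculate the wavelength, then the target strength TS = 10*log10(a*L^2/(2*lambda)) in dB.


Step 1: lambda = c/f = 1500/44600 = 0.03363 m
Step 2: TS = 10*log10(a*L^2/(2*lambda)) = 10*log10(1.6*43^2/(2*0.03363)) = 46.43

46.43 dB


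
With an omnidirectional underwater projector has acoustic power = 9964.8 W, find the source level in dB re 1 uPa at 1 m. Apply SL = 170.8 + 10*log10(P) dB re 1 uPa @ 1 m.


SL = 170.8 + 10*log10(9964.8) = 170.8 + 39.98 = 210.78

210.78 dB


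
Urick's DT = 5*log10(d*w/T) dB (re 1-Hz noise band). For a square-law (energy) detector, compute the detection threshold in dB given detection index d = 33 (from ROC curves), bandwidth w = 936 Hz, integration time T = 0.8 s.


DT = 5*log10(d*w/T) = 5*log10(33 * 936 / 0.8) = 5*log10(38610.0) = 22.93

22.93 dB


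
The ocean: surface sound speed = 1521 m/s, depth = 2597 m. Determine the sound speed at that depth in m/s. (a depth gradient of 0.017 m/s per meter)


1565.149 m/s


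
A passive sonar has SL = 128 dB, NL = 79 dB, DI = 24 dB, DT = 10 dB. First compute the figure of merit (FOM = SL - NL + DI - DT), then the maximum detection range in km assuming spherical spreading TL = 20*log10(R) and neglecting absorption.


Step 1: FOM = SL - NL + DI - DT = 128 - 79 + 24 - 10 = 63 dB
Step 2: at max range FOM = TL = 20*log10(R), so R = 10^(63/20) = 1412.54 m = 1.41 km

1.41 km


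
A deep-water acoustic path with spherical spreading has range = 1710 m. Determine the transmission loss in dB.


64.66 dB


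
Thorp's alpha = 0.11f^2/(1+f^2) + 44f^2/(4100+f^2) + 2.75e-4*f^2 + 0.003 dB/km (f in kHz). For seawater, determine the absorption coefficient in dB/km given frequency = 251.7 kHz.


f^2 = 63352.89
alpha = 0.11*63352.89/(1+63352.89) + 44*63352.89/(4100+63352.89) + 2.75e-4*63352.89 + 0.003 = 58.861

58.861 dB/km


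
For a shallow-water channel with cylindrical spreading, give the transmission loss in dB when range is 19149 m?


TL = 10*log10(19149) = 42.82

42.82 dB


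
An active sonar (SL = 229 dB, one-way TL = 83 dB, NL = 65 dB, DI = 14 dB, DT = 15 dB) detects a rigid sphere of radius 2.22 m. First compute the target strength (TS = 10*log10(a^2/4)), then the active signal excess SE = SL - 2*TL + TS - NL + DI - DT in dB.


Step 1: TS = 10*log10(2.22^2/4) = 0.91 dB
Step 2: SE = SL - 2*TL + TS - NL + DI - DT = 229 - 2*83 + (0.91) - 65 + 14 - 15 = -2.09

-2.09 dB


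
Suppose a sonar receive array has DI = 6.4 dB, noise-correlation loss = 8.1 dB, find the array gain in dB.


-1.7 dB


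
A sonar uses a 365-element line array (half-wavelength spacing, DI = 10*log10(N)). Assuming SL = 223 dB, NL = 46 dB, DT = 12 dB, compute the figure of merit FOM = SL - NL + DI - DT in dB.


190.62 dB


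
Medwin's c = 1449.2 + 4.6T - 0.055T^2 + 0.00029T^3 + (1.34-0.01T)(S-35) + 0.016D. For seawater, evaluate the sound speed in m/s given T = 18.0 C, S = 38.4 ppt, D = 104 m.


1521.48 m/s


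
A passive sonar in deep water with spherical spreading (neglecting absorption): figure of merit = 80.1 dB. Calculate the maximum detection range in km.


At max range FOM = TL, so 20*log10(R) = 80.1
R = 10^(80.1/20) = 10115.79 m = 10.12 km

10.12 km


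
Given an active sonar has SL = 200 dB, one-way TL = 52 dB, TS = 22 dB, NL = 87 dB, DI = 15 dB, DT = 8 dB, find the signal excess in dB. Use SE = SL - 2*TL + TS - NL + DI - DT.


SE = SL - 2*TL + TS - NL + DI - DT = 200 - 2*52 + (22) - 87 + 15 - 8 = 38

38 dB


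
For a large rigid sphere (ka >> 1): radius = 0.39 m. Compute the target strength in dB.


TS = 10*log10(0.39^2 / 4) = 10*log10(0.038025) = -14.2

-14.2 dB


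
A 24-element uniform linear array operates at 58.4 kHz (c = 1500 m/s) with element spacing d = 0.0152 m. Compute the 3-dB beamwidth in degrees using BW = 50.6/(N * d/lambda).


3.56 deg


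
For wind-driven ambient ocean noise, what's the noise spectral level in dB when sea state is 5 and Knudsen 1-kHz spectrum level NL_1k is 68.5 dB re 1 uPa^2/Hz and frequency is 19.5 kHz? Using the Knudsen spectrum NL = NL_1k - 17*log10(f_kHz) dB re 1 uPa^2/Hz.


46.57 dB


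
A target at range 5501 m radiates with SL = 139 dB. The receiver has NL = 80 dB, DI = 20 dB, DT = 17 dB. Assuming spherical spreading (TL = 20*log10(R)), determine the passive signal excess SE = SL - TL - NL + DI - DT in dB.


-12.81 dB


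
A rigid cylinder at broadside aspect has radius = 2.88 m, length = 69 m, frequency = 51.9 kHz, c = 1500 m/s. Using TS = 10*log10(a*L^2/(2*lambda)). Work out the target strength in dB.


lambda = 1500/51900 = 0.0289 m
TS = 10*log10(2.88*69^2/(2*0.0289)) = 53.75

53.75 dB


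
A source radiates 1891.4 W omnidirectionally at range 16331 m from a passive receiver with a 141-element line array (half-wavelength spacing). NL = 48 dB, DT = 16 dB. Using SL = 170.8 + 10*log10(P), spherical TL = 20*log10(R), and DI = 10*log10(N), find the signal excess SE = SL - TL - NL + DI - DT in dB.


Step 1: SL = 170.8 + 10*log10(1891.4) = 203.57 dB
Step 2: TL = 20*log10(16331) = 84.26 dB
Step 3: DI = 10*log10(141) = 21.49 dB
Step 4: SE = SL - TL - NL + DI - DT = 203.57 - 84.26 - 48 + 21.49 - 16 = 76.8

76.8 dB


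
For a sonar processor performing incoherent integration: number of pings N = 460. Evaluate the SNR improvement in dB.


13.31 dB


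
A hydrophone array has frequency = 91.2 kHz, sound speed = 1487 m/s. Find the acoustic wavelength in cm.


1.63 cm


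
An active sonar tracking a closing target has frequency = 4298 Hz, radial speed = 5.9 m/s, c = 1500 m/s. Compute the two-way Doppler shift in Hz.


33.81 Hz


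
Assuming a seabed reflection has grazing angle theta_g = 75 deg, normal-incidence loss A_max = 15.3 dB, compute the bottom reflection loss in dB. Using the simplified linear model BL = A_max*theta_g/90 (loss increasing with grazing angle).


12.75 dB


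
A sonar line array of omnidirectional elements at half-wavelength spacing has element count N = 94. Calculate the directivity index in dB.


DI = 10*log10(94) = 19.73

19.73 dB


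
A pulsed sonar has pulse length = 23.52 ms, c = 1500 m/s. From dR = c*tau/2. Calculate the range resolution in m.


dR = c*tau/2 = 1500 * 23.52e-3 / 2 = 17.64

17.64 m


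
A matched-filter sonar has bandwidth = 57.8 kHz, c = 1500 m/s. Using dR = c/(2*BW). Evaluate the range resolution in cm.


1.3 cm


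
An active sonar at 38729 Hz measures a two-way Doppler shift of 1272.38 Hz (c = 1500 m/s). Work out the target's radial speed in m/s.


From fd = 2*f*v/c, v = c*fd/(2*f) = 1500 * 1272.38 / (2*38729) = 24.64

24.64 m/s


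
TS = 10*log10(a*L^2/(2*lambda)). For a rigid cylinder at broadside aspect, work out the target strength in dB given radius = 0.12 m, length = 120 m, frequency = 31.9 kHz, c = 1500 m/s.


lambda = 1500/31900 = 0.04702 m
TS = 10*log10(0.12*120^2/(2*0.04702)) = 42.64

42.64 dB


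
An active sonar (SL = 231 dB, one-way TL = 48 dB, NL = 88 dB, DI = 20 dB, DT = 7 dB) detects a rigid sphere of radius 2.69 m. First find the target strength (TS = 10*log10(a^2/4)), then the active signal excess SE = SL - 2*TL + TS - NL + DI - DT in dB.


Step 1: TS = 10*log10(2.69^2/4) = 2.57 dB
Step 2: SE = SL - 2*TL + TS - NL + DI - DT = 231 - 2*48 + (2.57) - 88 + 20 - 7 = 62.57

62.57 dB


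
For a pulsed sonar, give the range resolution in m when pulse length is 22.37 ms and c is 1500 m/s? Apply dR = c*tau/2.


dR = c*tau/2 = 1500 * 22.37e-3 / 2 = 16.7775

16.7775 m


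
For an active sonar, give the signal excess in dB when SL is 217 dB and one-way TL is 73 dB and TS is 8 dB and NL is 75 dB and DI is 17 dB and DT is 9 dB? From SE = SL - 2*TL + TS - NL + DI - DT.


SE = SL - 2*TL + TS - NL + DI - DT = 217 - 2*73 + (8) - 75 + 17 - 9 = 12

12 dB


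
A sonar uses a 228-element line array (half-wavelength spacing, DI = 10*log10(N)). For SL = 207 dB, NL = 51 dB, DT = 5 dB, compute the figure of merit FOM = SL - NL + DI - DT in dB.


174.58 dB


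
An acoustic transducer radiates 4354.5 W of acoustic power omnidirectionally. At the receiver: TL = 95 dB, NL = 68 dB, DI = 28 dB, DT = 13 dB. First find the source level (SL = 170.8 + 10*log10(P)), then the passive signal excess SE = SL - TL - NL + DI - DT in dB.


Step 1: SL = 170.8 + 10*log10(4354.5) = 207.19 dB
Step 2: SE = SL - TL - NL + DI - DT = 207.19 - 95 - 68 + 28 - 13 = 59.19

59.19 dB


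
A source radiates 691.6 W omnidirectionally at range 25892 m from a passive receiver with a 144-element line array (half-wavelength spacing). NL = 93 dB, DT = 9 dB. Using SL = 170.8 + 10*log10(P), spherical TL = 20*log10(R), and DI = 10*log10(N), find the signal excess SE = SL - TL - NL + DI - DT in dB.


Step 1: SL = 170.8 + 10*log10(691.6) = 199.2 dB
Step 2: TL = 20*log10(25892) = 88.26 dB
Step 3: DI = 10*log10(144) = 21.58 dB
Step 4: SE = SL - TL - NL + DI - DT = 199.2 - 88.26 - 93 + 21.58 - 9 = 30.52

30.52 dB


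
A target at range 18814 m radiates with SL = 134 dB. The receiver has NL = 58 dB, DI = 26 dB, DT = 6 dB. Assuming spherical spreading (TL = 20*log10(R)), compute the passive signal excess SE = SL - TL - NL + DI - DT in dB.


10.51 dB


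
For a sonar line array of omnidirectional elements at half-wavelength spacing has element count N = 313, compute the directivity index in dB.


24.96 dB


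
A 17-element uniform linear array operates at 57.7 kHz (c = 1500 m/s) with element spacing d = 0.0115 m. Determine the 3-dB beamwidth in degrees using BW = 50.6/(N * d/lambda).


6.73 deg


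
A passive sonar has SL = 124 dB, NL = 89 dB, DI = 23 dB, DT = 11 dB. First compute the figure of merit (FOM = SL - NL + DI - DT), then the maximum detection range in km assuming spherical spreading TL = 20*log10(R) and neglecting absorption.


Step 1: FOM = SL - NL + DI - DT = 124 - 89 + 23 - 11 = 47 dB
Step 2: at max range FOM = TL = 20*log10(R), so R = 10^(47/20) = 223.87 m = 0.22 km

0.22 km


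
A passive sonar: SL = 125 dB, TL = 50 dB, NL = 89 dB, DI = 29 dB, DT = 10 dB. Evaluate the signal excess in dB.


SE = SL - TL - NL + DI - DT = 125 - 50 - 89 + 29 - 10 = 5

5 dB


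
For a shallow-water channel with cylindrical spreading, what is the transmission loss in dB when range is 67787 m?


48.31 dB


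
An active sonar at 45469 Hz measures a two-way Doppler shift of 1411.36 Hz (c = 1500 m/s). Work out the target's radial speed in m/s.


From fd = 2*f*v/c, v = c*fd/(2*f) = 1500 * 1411.36 / (2*45469) = 23.28

23.28 m/s


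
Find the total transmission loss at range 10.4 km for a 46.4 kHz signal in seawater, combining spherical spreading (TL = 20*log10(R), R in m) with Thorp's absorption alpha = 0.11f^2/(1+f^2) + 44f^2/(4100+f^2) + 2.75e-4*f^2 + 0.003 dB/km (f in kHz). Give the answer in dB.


Step 1 (Thorp): alpha = 0.11*2152.96/(1+2152.96) + 44*2152.96/(4100+2152.96) + 2.75e-4*2152.96 + 0.003 = 15.8547 dB/km
Step 2: TL_spread = 20*log10(10400) = 80.34 dB
Step 3: TL_abs = alpha*R = 15.8547 * 10.4 = 164.89 dB
Step 4: TL_total = 80.34 + 164.89 = 245.23

245.23 dB


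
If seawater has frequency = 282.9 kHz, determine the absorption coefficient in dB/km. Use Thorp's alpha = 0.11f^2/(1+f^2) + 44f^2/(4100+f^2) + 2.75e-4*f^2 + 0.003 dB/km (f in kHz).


63.978 dB/km


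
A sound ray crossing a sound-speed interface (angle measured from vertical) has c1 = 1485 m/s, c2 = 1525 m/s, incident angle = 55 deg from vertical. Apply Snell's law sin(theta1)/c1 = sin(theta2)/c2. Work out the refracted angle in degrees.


sin(theta2) = (c2/c1)*sin(theta1) = (1525/1485)*sin(55 deg) = 0.84122
theta2 = arcsin(0.84122) = 57.27

57.27 deg


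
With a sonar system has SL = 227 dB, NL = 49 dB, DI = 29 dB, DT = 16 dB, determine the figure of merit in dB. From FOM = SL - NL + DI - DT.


FOM = SL - NL + DI - DT = 227 - 49 + 29 - 16 = 191

191 dB


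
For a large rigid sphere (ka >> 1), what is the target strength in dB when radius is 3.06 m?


TS = 10*log10(3.06^2 / 4) = 10*log10(2.3409) = 3.69

3.69 dB


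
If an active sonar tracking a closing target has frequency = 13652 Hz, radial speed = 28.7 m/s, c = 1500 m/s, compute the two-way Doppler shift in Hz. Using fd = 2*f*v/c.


fd = 2*f*v/c = 2 * 13652 * 28.7 / 1500 = 522.42

522.42 Hz


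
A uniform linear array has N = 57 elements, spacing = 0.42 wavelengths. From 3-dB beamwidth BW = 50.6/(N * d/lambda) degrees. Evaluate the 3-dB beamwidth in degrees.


BW = 50.6 / (57 * 0.42) = 50.6 / 23.94 = 2.11

2.11 deg


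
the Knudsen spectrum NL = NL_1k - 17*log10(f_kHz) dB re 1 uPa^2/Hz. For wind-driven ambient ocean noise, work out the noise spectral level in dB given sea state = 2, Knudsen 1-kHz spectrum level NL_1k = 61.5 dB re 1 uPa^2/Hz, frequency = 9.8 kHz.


NL = NL_1k - 17*log10(f_kHz) = 61.5 - 17*log10(9.8) = 61.5 - (16.85) = 44.65

44.65 dB


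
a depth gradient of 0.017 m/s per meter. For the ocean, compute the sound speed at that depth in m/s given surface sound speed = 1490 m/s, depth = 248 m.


c = 1490 + 0.017 * 248 = 1494.216

1494.216 m/s


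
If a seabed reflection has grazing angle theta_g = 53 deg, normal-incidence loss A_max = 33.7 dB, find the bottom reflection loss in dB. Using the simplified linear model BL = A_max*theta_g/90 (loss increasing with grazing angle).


19.85 dB


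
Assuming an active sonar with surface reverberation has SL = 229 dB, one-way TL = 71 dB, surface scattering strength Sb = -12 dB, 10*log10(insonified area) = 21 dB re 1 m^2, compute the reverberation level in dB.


RL = SL - 2*TL + Sb + 10*log10(A) = 229 - 2*71 + (-12) + 21 = 96

96 dB


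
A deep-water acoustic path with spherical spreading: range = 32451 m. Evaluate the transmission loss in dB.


TL = 20*log10(32451) = 90.22

90.22 dB


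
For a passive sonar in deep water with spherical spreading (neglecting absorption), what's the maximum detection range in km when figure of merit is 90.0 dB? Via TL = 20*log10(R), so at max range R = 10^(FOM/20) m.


At max range FOM = TL, so 20*log10(R) = 90.0
R = 10^(90.0/20) = 31622.78 m = 31.62 km

31.62 km


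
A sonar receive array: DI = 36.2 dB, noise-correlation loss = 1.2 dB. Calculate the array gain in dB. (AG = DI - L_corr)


AG = DI - L_corr = 36.2 - 1.2 = 35.0

35.0 dB


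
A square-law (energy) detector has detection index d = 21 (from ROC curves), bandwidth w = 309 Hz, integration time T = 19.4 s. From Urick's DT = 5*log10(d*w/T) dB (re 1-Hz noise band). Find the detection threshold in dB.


DT = 5*log10(d*w/T) = 5*log10(21 * 309 / 19.4) = 5*log10(334.48) = 12.62

12.62 dB


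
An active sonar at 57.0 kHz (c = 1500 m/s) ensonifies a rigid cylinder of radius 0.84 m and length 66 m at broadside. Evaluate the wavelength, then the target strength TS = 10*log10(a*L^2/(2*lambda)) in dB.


Step 1: lambda = c/f = 1500/57000 = 0.02632 m
Step 2: TS = 10*log10(a*L^2/(2*lambda)) = 10*log10(0.84*66^2/(2*0.02632)) = 48.42

48.42 dB


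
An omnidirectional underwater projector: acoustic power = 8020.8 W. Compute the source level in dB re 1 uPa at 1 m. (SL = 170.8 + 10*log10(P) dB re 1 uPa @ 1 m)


SL = 170.8 + 10*log10(8020.8) = 170.8 + 39.04 = 209.84

209.84 dB


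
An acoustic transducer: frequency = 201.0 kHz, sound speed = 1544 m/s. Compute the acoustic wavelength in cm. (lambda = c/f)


lambda = c/f = 1544 / 201000 = 0.0077 m = 0.77 cm

0.77 cm


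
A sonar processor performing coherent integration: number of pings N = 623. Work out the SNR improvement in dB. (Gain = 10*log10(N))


Gain = 10*log10(623) = 27.94

27.94 dB


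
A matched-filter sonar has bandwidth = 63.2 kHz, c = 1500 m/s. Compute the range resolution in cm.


1.19 cm


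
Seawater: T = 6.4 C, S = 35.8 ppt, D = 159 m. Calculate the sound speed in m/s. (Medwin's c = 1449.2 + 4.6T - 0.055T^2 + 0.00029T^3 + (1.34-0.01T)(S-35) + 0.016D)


c = 1449.2 + 4.6*6.4 - 0.055*6.4^2 + 0.00029*6.4^3 + (1.34 - 0.01*6.4)*(35.8 - 35) + 0.016*159 = 1480.03

1480.03 m/s


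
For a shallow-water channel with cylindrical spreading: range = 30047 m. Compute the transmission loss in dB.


TL = 10*log10(30047) = 44.78

44.78 dB


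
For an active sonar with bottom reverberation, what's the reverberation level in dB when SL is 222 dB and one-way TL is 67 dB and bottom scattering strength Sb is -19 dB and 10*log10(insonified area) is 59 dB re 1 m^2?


RL = SL - 2*TL + Sb + 10*log10(A) = 222 - 2*67 + (-19) + 59 = 128

128 dB


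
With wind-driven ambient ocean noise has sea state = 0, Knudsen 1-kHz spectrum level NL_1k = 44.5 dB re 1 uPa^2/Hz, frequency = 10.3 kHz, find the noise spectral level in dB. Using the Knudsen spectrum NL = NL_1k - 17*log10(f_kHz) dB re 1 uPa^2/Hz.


NL = NL_1k - 17*log10(f_kHz) = 44.5 - 17*log10(10.3) = 44.5 - (17.22) = 27.28

27.28 dB


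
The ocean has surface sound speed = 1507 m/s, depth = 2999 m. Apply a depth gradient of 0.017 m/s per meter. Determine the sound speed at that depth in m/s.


c = 1507 + 0.017 * 2999 = 1557.983

1557.983 m/s


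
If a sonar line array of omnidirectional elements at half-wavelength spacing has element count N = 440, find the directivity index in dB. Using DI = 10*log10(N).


26.43 dB


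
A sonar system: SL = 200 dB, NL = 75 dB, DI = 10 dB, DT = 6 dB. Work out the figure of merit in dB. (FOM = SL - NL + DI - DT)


129 dB


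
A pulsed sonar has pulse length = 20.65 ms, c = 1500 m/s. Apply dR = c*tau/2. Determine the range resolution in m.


dR = c*tau/2 = 1500 * 20.65e-3 / 2 = 15.4875

15.4875 m


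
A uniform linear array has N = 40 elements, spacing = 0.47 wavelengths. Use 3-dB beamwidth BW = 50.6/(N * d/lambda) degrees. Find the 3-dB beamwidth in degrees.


BW = 50.6 / (40 * 0.47) = 50.6 / 18.8 = 2.69

2.69 deg


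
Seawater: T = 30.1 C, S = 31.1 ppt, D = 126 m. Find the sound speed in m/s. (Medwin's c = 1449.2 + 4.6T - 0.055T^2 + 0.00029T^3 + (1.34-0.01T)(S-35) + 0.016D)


1543.7 m/s


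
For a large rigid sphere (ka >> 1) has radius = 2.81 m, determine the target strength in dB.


TS = 10*log10(2.81^2 / 4) = 10*log10(1.974025) = 2.95

2.95 dB


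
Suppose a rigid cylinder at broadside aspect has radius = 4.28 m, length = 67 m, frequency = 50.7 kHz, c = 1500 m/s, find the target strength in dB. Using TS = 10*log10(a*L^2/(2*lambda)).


55.11 dB


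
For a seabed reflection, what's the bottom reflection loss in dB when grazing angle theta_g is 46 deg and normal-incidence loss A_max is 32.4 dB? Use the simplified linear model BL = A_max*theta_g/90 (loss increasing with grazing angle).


BL = A_max * theta_g / 90 = 32.4 * 46 / 90 = 16.56

16.56 dB


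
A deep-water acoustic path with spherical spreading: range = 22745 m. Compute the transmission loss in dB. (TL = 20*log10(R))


87.14 dB


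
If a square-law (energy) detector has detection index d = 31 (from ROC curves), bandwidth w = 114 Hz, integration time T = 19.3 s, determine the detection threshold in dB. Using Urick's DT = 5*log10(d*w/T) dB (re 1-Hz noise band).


11.31 dB


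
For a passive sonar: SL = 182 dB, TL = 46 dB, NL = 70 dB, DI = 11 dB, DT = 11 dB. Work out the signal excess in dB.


SE = SL - TL - NL + DI - DT = 182 - 46 - 70 + 11 - 11 = 66

66 dB


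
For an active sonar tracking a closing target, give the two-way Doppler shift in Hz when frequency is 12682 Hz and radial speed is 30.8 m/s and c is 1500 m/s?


fd = 2*f*v/c = 2 * 12682 * 30.8 / 1500 = 520.81

520.81 Hz


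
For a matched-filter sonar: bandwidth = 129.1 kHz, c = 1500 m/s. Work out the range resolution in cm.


dR = c/(2*BW) = 1500 / (2 * 129.1e3) = 0.0058 m = 0.58 cm

0.58 cm


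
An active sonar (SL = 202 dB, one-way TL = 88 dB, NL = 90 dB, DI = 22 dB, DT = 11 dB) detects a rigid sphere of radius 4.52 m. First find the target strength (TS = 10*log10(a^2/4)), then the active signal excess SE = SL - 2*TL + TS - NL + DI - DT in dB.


Step 1: TS = 10*log10(4.52^2/4) = 7.08 dB
Step 2: SE = SL - 2*TL + TS - NL + DI - DT = 202 - 2*88 + (7.08) - 90 + 22 - 11 = -45.92

-45.92 dB


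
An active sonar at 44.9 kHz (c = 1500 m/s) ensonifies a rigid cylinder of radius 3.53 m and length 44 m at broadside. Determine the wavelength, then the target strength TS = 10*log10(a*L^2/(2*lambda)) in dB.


Step 1: lambda = c/f = 1500/44900 = 0.03341 m
Step 2: TS = 10*log10(a*L^2/(2*lambda)) = 10*log10(3.53*44^2/(2*0.03341)) = 50.1

50.1 dB


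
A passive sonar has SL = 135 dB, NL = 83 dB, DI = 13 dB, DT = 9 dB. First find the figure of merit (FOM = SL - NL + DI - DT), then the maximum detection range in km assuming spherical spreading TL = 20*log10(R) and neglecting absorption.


Step 1: FOM = SL - NL + DI - DT = 135 - 83 + 13 - 9 = 56 dB
Step 2: at max range FOM = TL = 20*log10(R), so R = 10^(56/20) = 630.96 m = 0.63 km

0.63 km


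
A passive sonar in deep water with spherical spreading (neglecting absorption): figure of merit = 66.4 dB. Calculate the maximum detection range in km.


2.09 km


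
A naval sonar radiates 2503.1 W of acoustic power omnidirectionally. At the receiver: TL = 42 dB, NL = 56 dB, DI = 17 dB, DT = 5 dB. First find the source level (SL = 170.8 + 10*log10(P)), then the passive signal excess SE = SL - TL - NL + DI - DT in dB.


Step 1: SL = 170.8 + 10*log10(2503.1) = 204.78 dB
Step 2: SE = SL - TL - NL + DI - DT = 204.78 - 42 - 56 + 17 - 5 = 118.78

118.78 dB


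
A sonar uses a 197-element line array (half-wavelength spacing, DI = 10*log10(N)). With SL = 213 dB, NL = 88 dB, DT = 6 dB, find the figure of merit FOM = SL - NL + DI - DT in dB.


Step 1: DI = 10*log10(197) = 22.94 dB
Step 2: FOM = SL - NL + DI - DT = 213 - 88 + 22.94 - 6 = 141.94

141.94 dB


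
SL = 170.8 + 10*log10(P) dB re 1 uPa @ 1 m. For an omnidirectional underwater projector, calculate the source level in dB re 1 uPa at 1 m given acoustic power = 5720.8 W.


SL = 170.8 + 10*log10(5720.8) = 170.8 + 37.57 = 208.37

208.37 dB


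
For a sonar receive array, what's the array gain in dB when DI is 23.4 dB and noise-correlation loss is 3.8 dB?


AG = DI - L_corr = 23.4 - 3.8 = 19.6

19.6 dB


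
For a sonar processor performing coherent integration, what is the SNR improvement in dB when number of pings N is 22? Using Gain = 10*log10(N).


Gain = 10*log10(22) = 13.42

13.42 dB


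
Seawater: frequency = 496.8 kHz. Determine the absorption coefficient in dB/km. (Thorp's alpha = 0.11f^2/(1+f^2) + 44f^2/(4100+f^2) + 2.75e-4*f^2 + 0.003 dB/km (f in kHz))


f^2 = 246810.24
alpha = 0.11*246810.24/(1+246810.24) + 44*246810.24/(4100+246810.24) + 2.75e-4*246810.24 + 0.003 = 111.267

111.267 dB/km


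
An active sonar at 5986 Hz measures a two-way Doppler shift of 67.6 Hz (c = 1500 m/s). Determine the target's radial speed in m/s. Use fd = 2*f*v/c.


From fd = 2*f*v/c, v = c*fd/(2*f) = 1500 * 67.6 / (2*5986) = 8.47

8.47 m/s


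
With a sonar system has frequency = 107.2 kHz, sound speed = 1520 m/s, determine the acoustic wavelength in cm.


1.42 cm


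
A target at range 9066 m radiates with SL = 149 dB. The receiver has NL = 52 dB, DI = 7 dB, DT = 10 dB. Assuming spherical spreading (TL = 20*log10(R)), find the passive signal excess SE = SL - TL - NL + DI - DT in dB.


Step 1: TL = 20*log10(9066) = 79.15 dB
Step 2: SE = 149 - 79.15 - 52 + 7 - 10 = 14.85

14.85 dB


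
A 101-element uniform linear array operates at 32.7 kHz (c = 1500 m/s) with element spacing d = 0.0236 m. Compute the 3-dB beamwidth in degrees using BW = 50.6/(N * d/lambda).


Step 1: lambda = 1500/32700 = 0.04587 m
Step 2: d/lambda = 0.0236/0.04587 = 0.5145
Step 3: BW = 50.6/(N * d/lambda) = 50.6/(101 * 0.5145) = 0.97

0.97 deg


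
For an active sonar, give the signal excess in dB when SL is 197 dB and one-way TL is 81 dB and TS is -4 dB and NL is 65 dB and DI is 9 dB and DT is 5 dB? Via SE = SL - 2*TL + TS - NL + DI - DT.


-30 dB


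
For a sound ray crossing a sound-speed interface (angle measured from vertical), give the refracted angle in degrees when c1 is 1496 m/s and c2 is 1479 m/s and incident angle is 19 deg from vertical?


sin(theta2) = (c2/c1)*sin(theta1) = (1479/1496)*sin(19 deg) = 0.32187
theta2 = arcsin(0.32187) = 18.78

18.78 deg


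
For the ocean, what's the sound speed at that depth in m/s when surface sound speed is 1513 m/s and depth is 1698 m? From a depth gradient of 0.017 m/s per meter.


1541.866 m/s


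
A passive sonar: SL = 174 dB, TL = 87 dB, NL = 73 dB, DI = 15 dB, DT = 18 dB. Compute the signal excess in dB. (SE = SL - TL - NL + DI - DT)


SE = SL - TL - NL + DI - DT = 174 - 87 - 73 + 15 - 18 = 11

11 dB


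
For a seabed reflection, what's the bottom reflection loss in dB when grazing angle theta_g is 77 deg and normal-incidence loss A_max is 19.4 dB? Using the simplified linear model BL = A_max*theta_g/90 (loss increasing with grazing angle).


BL = A_max * theta_g / 90 = 19.4 * 77 / 90 = 16.6

16.6 dB


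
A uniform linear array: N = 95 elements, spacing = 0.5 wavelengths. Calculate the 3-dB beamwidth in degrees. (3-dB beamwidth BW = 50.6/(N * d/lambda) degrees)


BW = 50.6 / (95 * 0.5) = 50.6 / 47.5 = 1.07

1.07 deg


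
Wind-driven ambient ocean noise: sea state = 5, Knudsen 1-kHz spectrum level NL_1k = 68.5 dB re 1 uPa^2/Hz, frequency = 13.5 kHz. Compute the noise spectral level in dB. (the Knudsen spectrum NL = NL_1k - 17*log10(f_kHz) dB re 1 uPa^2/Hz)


NL = NL_1k - 17*log10(f_kHz) = 68.5 - 17*log10(13.5) = 68.5 - (19.22) = 49.28

49.28 dB


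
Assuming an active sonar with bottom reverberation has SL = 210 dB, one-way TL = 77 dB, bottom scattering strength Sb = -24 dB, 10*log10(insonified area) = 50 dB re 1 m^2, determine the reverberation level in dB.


82 dB


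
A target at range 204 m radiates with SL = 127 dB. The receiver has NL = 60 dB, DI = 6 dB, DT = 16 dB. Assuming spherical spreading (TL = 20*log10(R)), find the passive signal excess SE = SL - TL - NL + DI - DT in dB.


Step 1: TL = 20*log10(204) = 46.19 dB
Step 2: SE = 127 - 46.19 - 60 + 6 - 16 = 10.81

10.81 dB


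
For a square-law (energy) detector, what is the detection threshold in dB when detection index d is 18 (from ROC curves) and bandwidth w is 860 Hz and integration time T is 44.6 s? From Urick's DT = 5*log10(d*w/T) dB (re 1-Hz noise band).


DT = 5*log10(d*w/T) = 5*log10(18 * 860 / 44.6) = 5*log10(347.09) = 12.7

12.7 dB


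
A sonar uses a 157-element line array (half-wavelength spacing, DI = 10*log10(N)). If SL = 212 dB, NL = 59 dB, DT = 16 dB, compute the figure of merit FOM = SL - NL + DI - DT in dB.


Step 1: DI = 10*log10(157) = 21.96 dB
Step 2: FOM = SL - NL + DI - DT = 212 - 59 + 21.96 - 16 = 158.96

158.96 dB


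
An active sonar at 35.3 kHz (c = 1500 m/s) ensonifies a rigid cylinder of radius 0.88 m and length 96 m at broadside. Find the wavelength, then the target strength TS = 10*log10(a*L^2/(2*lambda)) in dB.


Step 1: lambda = c/f = 1500/35300 = 0.04249 m
Step 2: TS = 10*log10(a*L^2/(2*lambda)) = 10*log10(0.88*96^2/(2*0.04249)) = 49.8

49.8 dB


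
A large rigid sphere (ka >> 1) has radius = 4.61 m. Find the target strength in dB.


TS = 10*log10(4.61^2 / 4) = 10*log10(5.313025) = 7.25

7.25 dB


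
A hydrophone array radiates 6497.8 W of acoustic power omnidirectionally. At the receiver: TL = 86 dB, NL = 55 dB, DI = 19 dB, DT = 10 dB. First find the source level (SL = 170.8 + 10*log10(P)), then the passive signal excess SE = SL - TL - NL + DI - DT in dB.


Step 1: SL = 170.8 + 10*log10(6497.8) = 208.93 dB
Step 2: SE = SL - TL - NL + DI - DT = 208.93 - 86 - 55 + 19 - 10 = 76.93

76.93 dB


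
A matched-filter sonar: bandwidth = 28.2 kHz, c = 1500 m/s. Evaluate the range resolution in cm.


2.66 cm


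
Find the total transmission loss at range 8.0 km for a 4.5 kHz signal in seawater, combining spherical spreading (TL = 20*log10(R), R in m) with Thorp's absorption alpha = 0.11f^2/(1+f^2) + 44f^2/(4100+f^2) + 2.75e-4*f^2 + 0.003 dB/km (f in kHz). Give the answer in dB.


80.7 dB


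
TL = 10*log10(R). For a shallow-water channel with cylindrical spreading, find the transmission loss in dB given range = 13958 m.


41.45 dB


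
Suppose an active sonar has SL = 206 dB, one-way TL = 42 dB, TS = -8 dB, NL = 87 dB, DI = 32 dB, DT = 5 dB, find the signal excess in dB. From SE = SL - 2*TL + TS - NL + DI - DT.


SE = SL - 2*TL + TS - NL + DI - DT = 206 - 2*42 + (-8) - 87 + 32 - 5 = 54

54 dB


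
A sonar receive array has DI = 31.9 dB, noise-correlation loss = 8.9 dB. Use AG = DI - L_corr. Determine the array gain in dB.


23.0 dB


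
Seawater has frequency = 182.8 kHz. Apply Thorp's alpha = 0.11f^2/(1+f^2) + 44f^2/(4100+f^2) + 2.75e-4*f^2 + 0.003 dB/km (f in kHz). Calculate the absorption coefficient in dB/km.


f^2 = 33415.84
alpha = 0.11*33415.84/(1+33415.84) + 44*33415.84/(4100+33415.84) + 2.75e-4*33415.84 + 0.003 = 48.494

48.494 dB/km


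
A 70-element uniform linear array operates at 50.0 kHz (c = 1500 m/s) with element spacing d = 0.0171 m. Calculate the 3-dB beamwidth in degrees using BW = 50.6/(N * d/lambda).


Step 1: lambda = 1500/50000 = 0.03 m
Step 2: d/lambda = 0.0171/0.03 = 0.57
Step 3: BW = 50.6/(N * d/lambda) = 50.6/(70 * 0.57) = 1.27

1.27 deg


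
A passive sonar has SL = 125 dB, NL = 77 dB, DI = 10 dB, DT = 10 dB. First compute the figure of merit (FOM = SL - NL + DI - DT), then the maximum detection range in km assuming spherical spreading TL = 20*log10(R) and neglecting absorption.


Step 1: FOM = SL - NL + DI - DT = 125 - 77 + 10 - 10 = 48 dB
Step 2: at max range FOM = TL = 20*log10(R), so R = 10^(48/20) = 251.19 m = 0.25 km

0.25 km


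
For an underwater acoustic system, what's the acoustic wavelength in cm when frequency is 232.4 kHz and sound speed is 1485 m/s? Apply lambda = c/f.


lambda = c/f = 1485 / 232400 = 0.0064 m = 0.64 cm

0.64 cm


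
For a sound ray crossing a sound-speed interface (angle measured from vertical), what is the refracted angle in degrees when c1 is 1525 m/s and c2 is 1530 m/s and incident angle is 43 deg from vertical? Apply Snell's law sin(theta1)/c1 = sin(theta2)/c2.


43.18 deg


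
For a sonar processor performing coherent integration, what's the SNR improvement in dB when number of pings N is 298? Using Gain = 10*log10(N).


24.74 dB


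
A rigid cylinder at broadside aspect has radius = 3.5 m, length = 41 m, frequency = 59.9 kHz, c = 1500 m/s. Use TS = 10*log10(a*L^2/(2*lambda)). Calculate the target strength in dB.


lambda = 1500/59900 = 0.02504 m
TS = 10*log10(3.5*41^2/(2*0.02504)) = 50.7

50.7 dB


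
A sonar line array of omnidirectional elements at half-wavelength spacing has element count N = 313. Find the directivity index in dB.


DI = 10*log10(313) = 24.96

24.96 dB


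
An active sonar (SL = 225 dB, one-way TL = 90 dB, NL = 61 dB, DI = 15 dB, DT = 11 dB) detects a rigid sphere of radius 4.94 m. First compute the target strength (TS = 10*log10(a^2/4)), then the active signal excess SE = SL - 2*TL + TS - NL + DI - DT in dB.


Step 1: TS = 10*log10(4.94^2/4) = 7.85 dB
Step 2: SE = SL - 2*TL + TS - NL + DI - DT = 225 - 2*90 + (7.85) - 61 + 15 - 11 = -4.15

-4.15 dB


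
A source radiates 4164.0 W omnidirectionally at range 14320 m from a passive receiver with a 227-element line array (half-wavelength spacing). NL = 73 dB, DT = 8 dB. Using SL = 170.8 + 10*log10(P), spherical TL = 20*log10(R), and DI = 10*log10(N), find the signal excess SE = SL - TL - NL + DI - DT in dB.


66.44 dB


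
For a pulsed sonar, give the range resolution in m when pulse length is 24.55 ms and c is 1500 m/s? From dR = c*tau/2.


18.4125 m


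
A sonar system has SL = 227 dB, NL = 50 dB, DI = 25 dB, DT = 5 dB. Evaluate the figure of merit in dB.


FOM = SL - NL + DI - DT = 227 - 50 + 25 - 5 = 197

197 dB


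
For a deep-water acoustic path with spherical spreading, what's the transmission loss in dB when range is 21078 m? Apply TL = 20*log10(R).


86.48 dB


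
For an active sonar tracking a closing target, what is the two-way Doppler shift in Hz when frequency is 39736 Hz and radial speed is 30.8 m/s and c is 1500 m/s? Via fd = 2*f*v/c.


1631.83 Hz


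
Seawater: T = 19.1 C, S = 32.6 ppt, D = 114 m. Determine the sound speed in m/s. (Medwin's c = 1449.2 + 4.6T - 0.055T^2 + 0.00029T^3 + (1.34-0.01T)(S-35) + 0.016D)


1518.08 m/s


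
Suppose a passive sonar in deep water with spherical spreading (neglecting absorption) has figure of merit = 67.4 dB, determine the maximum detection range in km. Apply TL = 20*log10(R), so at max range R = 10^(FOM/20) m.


2.34 km


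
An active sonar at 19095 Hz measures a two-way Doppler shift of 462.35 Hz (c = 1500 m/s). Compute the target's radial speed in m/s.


From fd = 2*f*v/c, v = c*fd/(2*f) = 1500 * 462.35 / (2*19095) = 18.16

18.16 m/s


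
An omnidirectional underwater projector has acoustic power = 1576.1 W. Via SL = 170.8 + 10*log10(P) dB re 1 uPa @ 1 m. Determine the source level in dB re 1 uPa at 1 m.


202.78 dB


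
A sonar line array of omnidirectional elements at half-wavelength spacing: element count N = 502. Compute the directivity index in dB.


DI = 10*log10(502) = 27.01

27.01 dB


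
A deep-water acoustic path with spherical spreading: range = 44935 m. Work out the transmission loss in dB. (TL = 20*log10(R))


TL = 20*log10(44935) = 93.05

93.05 dB


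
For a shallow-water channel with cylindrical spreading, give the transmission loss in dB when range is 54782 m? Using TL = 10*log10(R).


TL = 10*log10(54782) = 47.39

47.39 dB


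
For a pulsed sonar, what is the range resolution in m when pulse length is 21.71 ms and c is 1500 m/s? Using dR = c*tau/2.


dR = c*tau/2 = 1500 * 21.71e-3 / 2 = 16.2825

16.2825 m


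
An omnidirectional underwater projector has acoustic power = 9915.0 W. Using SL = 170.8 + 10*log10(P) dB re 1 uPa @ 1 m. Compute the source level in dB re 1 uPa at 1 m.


SL = 170.8 + 10*log10(9915.0) = 170.8 + 39.96 = 210.76

210.76 dB


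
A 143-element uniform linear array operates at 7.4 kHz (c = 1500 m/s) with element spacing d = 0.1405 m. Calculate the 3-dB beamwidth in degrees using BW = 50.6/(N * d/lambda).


0.51 deg


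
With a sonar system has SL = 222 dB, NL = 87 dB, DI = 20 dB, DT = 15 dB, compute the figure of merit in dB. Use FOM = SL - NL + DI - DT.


140 dB


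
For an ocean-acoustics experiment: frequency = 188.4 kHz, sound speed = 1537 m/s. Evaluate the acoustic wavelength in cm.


lambda = c/f = 1537 / 188400 = 0.0082 m = 0.82 cm

0.82 cm


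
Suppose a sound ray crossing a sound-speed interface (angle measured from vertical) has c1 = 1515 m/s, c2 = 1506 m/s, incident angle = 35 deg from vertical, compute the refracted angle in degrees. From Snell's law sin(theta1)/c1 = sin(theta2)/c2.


sin(theta2) = (c2/c1)*sin(theta1) = (1506/1515)*sin(35 deg) = 0.57017
theta2 = arcsin(0.57017) = 34.76

34.76 deg


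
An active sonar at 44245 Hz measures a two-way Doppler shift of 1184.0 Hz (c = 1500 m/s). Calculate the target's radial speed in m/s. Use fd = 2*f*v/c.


From fd = 2*f*v/c, v = c*fd/(2*f) = 1500 * 1184.0 / (2*44245) = 20.07

20.07 m/s


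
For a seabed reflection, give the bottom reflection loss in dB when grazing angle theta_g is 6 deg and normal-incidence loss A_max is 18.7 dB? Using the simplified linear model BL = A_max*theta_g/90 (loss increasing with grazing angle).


BL = A_max * theta_g / 90 = 18.7 * 6 / 90 = 1.25

1.25 dB


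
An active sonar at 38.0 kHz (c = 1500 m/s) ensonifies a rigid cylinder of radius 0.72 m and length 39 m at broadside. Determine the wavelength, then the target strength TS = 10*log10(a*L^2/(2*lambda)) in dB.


Step 1: lambda = c/f = 1500/38000 = 0.03947 m
Step 2: TS = 10*log10(a*L^2/(2*lambda)) = 10*log10(0.72*39^2/(2*0.03947)) = 41.42

41.42 dB


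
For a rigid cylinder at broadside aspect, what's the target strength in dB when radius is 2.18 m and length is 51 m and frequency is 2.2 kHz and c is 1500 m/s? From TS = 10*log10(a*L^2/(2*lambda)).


lambda = 1500/2200 = 0.68182 m
TS = 10*log10(2.18*51^2/(2*0.68182)) = 36.19

36.19 dB


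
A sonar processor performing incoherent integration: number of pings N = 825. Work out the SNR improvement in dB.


Gain = 5*log10(825) = 14.58

14.58 dB


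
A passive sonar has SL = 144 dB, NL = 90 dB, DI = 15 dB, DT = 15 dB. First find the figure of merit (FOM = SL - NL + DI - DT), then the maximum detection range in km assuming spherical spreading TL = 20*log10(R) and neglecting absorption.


Step 1: FOM = SL - NL + DI - DT = 144 - 90 + 15 - 15 = 54 dB
Step 2: at max range FOM = TL = 20*log10(R), so R = 10^(54/20) = 501.19 m = 0.5 km

0.5 km


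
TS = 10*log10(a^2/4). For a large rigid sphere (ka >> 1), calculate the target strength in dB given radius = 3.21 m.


TS = 10*log10(3.21^2 / 4) = 10*log10(2.576025) = 4.11

4.11 dB
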